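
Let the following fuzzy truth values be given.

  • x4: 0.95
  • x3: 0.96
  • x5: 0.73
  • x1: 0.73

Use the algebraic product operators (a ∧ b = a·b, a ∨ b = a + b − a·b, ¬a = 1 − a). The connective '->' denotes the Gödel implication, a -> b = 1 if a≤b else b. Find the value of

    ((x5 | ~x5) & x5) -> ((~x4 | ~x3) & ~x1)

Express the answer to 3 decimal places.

0.024

~x5 = 1 − 0.7300 = 0.2700
x5 | ~x5 = a + b − a·b on (0.7300, 0.2700) = 0.8029
(x5 | ~x5) & x5 = a·b on (0.8029, 0.7300) = 0.5861
~x4 = 1 − 0.9500 = 0.0500
~x3 = 1 − 0.9600 = 0.0400
~x4 | ~x3 = a + b − a·b on (0.0500, 0.0400) = 0.0880
~x1 = 1 − 0.7300 = 0.2700
(~x4 | ~x3) & ~x1 = a·b on (0.0880, 0.2700) = 0.0238
((x5 | ~x5) & x5) -> ((~x4 | ~x3) & ~x1)  [Gödel: 1 if a≤b else b] with a=0.5861, b=0.0238 → 0.0238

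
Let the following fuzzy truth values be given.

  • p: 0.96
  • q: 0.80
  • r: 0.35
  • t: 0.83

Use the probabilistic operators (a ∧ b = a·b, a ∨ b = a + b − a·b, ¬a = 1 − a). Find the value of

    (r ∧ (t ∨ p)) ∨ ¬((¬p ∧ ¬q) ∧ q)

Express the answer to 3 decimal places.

0.996

t ∨ p = a + b − a·b on (0.8300, 0.9600) = 0.9932
r ∧ (t ∨ p) = a·b on (0.3500, 0.9932) = 0.3476
¬p = 1 − 0.9600 = 0.0400
¬q = 1 − 0.8000 = 0.2000
¬p ∧ ¬q = a·b on (0.0400, 0.2000) = 0.0080
(¬p ∧ ¬q) ∧ q = a·b on (0.0080, 0.8000) = 0.0064
¬((¬p ∧ ¬q) ∧ q) = 1 − 0.0064 = 0.9936
(r ∧ (t ∨ p)) ∨ ¬((¬p ∧ ¬q) ∧ q) = a + b − a·b on (0.3476, 0.9936) = 0.9958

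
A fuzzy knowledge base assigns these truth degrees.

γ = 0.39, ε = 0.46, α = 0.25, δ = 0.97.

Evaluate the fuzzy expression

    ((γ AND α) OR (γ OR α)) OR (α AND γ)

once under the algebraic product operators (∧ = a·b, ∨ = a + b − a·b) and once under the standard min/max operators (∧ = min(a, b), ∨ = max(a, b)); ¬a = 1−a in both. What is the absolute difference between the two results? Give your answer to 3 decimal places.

Under algebraic product:
  γ AND α = a·b on (0.3900, 0.2500) = 0.0975
  γ OR α = a + b − a·b on (0.3900, 0.2500) = 0.5425
  (γ AND α) OR (γ OR α) = a + b − a·b on (0.0975, 0.5425) = 0.5871
  α AND γ = a·b on (0.2500, 0.3900) = 0.0975
  ((γ AND α) OR (γ OR α)) OR (α AND γ) = a + b − a·b on (0.5871, 0.0975) = 0.6274
  → value = 0.6274
Under standard min/max:
  γ AND α = min(a, b) on (0.39, 0.25) = 0.25
  γ OR α = max(a, b) on (0.39, 0.25) = 0.39
  (γ AND α) OR (γ OR α) = max(a, b) on (0.25, 0.39) = 0.39
  α AND γ = min(a, b) on (0.25, 0.39) = 0.25
  ((γ AND α) OR (γ OR α)) OR (α AND γ) = max(a, b) on (0.39, 0.25) = 0.39
  → value = 0.3900
|0.6274 − 0.3900| = 0.237

0.237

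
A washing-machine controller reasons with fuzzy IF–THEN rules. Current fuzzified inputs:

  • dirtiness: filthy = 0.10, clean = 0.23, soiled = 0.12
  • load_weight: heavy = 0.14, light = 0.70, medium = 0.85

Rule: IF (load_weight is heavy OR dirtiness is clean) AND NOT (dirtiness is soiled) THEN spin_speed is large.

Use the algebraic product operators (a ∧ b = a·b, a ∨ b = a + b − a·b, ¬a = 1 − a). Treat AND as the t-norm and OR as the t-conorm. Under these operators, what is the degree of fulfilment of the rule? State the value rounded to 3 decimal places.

firing strength: (heavy=0.14 OR clean=0.23) = 0.3378; AND[a·b] with ¬soiled=1−0.12=0.88 → w = 0.2973

0.297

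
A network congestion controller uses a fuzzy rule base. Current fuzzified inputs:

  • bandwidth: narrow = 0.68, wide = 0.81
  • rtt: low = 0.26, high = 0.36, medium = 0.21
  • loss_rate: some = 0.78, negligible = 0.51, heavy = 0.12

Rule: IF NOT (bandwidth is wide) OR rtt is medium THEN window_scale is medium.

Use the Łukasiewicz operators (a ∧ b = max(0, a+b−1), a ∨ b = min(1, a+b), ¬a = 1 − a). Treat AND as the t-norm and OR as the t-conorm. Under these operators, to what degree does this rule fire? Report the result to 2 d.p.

0.40

firing strength: ¬wide=1−0.81=0.19, medium=0.21; OR[min(1, a+b)] → w = 0.40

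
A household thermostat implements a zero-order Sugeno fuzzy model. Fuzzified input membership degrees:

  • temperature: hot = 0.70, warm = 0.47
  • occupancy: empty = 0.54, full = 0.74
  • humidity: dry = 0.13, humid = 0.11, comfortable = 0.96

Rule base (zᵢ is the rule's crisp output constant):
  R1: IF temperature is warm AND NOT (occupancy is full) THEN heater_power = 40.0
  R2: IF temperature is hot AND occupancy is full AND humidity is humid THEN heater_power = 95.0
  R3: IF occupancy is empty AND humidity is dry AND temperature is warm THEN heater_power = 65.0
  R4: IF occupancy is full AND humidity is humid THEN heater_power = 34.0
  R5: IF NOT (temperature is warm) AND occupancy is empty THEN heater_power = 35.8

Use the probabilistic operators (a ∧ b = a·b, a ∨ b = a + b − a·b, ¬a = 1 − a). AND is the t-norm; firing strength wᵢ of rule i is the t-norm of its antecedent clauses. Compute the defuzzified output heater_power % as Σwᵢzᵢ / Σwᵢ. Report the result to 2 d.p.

43.91

R1 (z=40.0): warm=0.47, ¬full=1−0.74=0.26; AND[a·b] → w = 0.1222
R2 (z=95.0): hot=0.70, full=0.74, humid=0.11; AND[a·b] → w = 0.0570
R3 (z=65.0): empty=0.54, dry=0.13, warm=0.47; AND[a·b] → w = 0.0330
R4 (z=34.0): full=0.74, humid=0.11; AND[a·b] → w = 0.0814
R5 (z=35.8): ¬warm=1−0.47=0.53, empty=0.54; AND[a·b] → w = 0.2862
Weighted average = (0.1222·40.0 + 0.0570·95.0 + 0.0330·65.0 + 0.0814·34.0 + 0.2862·35.8) / (0.1222 + 0.0570 + 0.0330 + 0.0814 + 0.2862)
  = 25.4593 / 0.5798 = 43.91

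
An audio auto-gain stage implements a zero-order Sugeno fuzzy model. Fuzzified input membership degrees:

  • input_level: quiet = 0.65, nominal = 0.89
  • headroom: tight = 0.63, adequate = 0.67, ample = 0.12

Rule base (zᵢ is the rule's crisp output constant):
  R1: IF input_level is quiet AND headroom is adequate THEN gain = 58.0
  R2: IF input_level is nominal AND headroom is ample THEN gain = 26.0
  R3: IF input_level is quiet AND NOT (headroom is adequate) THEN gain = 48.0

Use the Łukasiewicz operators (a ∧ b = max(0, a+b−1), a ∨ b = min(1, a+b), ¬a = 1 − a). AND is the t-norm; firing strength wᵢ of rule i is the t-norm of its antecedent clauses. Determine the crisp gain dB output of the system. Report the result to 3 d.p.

57.030

R1 (z=58.0): quiet=0.65, adequate=0.67; AND[max(0, a+b−1)] → w = 0.32
R2 (z=26.0): nominal=0.89, ample=0.12; AND[max(0, a+b−1)] → w = 0.01
R3 (z=48.0): quiet=0.65, ¬adequate=1−0.67=0.33; AND[max(0, a+b−1)] → w = 0.00
Weighted average = (0.32·58.0 + 0.01·26.0 + 0.00·48.0) / (0.32 + 0.01 + 0.00)
  = 18.8200 / 0.3300 = 57.030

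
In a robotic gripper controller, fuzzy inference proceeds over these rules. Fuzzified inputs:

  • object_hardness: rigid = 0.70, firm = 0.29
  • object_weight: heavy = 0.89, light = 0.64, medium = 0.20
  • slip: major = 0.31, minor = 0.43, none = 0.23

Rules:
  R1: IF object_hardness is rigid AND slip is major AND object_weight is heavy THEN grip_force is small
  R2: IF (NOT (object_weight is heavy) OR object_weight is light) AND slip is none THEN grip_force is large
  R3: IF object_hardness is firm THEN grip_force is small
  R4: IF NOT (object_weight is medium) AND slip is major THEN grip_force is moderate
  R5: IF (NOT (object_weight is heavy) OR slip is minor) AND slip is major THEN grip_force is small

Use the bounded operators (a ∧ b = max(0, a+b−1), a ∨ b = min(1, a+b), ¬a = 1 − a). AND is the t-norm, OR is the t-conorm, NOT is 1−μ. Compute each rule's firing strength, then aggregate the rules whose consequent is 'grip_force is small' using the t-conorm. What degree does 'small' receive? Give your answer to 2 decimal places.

R1: rigid=0.70, major=0.31, heavy=0.89; AND[max(0, a+b−1)] → w = 0.00
R2: (¬heavy=1−0.89=0.11 OR light=0.64) = 0.75; AND[max(0, a+b−1)] with none=0.23 → w = 0.00
R3: firm=0.29 → w = 0.29
R4: ¬medium=1−0.20=0.80, major=0.31; AND[max(0, a+b−1)] → w = 0.11
R5: (¬heavy=1−0.89=0.11 OR minor=0.43) = 0.54; AND[max(0, a+b−1)] with major=0.31 → w = 0.00
Rules with consequent 'small': {R1, R3, R5} → strengths 0.00, 0.29, 0.00
Aggregate via t-conorm [min(1, a+b)]: 0.29

0.29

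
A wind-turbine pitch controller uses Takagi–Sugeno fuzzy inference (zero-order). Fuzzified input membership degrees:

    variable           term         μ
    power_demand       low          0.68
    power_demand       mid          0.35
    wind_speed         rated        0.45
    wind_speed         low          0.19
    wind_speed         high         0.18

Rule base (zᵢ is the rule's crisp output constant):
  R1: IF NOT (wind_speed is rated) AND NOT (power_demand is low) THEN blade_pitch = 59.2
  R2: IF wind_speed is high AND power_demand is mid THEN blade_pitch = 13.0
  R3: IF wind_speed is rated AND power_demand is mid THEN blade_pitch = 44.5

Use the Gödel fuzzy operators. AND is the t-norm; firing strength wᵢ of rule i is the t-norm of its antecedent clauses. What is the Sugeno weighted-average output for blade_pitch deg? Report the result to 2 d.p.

R1 (z=59.2): ¬rated=1−0.45=0.55, ¬low=1−0.68=0.32; AND[min(a, b)] → w = 0.32
R2 (z=13.0): high=0.18, mid=0.35; AND[min(a, b)] → w = 0.18
R3 (z=44.5): rated=0.45, mid=0.35; AND[min(a, b)] → w = 0.35
Weighted average = (0.32·59.2 + 0.18·13.0 + 0.35·44.5) / (0.32 + 0.18 + 0.35)
  = 36.8590 / 0.8500 = 43.36

43.36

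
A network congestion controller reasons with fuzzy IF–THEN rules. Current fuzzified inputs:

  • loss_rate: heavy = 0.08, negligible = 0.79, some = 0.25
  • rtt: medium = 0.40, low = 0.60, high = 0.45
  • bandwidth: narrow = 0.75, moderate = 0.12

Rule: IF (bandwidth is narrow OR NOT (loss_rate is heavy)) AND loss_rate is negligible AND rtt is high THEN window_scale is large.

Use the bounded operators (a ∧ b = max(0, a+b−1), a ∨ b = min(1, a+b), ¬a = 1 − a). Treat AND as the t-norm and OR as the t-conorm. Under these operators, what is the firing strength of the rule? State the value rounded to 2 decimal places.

0.24

firing strength: (narrow=0.75 OR ¬heavy=1−0.08=0.92) = 1.00; AND[max(0, a+b−1)] with negligible=0.79, high=0.45 → w = 0.24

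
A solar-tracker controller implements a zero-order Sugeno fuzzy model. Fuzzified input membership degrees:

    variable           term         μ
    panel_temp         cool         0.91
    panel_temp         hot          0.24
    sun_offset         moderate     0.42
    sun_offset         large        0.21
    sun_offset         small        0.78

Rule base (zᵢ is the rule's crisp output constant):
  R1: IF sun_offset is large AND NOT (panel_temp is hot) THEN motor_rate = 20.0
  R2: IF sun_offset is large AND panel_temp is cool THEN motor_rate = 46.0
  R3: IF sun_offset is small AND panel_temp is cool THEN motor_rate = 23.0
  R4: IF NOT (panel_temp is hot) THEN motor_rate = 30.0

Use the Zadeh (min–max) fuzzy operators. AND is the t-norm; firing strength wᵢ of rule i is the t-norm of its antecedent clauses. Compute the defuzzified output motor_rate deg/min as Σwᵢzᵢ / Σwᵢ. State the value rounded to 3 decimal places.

R1 (z=20.0): large=0.21, ¬hot=1−0.24=0.76; AND[min(a, b)] → w = 0.21
R2 (z=46.0): large=0.21, cool=0.91; AND[min(a, b)] → w = 0.21
R3 (z=23.0): small=0.78, cool=0.91; AND[min(a, b)] → w = 0.78
R4 (z=30.0): ¬hot=1−0.24=0.76 → w = 0.76
Weighted average = (0.21·20.0 + 0.21·46.0 + 0.78·23.0 + 0.76·30.0) / (0.21 + 0.21 + 0.78 + 0.76)
  = 54.6000 / 1.9600 = 27.857

27.857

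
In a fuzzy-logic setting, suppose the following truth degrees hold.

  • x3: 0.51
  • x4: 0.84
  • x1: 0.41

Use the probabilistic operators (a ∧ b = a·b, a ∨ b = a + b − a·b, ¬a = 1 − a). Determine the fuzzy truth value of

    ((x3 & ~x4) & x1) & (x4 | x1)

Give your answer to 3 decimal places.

0.030

~x4 = 1 − 0.8400 = 0.1600
x3 & ~x4 = a·b on (0.5100, 0.1600) = 0.0816
(x3 & ~x4) & x1 = a·b on (0.0816, 0.4100) = 0.0335
x4 | x1 = a + b − a·b on (0.8400, 0.4100) = 0.9056
((x3 & ~x4) & x1) & (x4 | x1) = a·b on (0.0335, 0.9056) = 0.0303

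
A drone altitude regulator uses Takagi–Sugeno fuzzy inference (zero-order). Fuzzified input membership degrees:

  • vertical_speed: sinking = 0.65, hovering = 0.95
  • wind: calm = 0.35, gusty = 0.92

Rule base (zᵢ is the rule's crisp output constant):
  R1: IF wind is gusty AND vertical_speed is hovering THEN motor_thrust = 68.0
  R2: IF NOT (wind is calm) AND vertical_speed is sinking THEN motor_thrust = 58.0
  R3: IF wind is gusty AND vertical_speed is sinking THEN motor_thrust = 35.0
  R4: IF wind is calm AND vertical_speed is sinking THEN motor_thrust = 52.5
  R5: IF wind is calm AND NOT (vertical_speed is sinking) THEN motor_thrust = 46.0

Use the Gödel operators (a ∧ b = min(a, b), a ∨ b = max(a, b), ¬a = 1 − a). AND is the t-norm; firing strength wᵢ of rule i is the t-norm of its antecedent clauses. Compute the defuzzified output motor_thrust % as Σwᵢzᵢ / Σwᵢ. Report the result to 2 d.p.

R1 (z=68.0): gusty=0.92, hovering=0.95; AND[min(a, b)] → w = 0.92
R2 (z=58.0): ¬calm=1−0.35=0.65, sinking=0.65; AND[min(a, b)] → w = 0.65
R3 (z=35.0): gusty=0.92, sinking=0.65; AND[min(a, b)] → w = 0.65
R4 (z=52.5): calm=0.35, sinking=0.65; AND[min(a, b)] → w = 0.35
R5 (z=46.0): calm=0.35, ¬sinking=1−0.65=0.35; AND[min(a, b)] → w = 0.35
Weighted average = (0.92·68.0 + 0.65·58.0 + 0.65·35.0 + 0.35·52.5 + 0.35·46.0) / (0.92 + 0.65 + 0.65 + 0.35 + 0.35)
  = 157.4850 / 2.9200 = 53.93

53.93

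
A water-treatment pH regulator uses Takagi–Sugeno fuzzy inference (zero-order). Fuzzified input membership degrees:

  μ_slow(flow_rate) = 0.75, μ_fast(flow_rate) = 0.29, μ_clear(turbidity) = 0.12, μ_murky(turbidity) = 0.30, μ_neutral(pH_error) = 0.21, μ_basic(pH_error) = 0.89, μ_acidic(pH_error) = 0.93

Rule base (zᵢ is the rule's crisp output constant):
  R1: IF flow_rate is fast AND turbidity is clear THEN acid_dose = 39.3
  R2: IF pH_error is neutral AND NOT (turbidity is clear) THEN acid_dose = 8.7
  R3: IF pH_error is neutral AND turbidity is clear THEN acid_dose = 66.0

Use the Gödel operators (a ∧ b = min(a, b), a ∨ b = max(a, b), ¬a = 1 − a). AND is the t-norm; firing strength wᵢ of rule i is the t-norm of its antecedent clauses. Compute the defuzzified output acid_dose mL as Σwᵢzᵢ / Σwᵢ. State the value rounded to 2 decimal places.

R1 (z=39.3): fast=0.29, clear=0.12; AND[min(a, b)] → w = 0.12
R2 (z=8.7): neutral=0.21, ¬clear=1−0.12=0.88; AND[min(a, b)] → w = 0.21
R3 (z=66.0): neutral=0.21, clear=0.12; AND[min(a, b)] → w = 0.12
Weighted average = (0.12·39.3 + 0.21·8.7 + 0.12·66.0) / (0.12 + 0.21 + 0.12)
  = 14.4630 / 0.4500 = 32.14

32.14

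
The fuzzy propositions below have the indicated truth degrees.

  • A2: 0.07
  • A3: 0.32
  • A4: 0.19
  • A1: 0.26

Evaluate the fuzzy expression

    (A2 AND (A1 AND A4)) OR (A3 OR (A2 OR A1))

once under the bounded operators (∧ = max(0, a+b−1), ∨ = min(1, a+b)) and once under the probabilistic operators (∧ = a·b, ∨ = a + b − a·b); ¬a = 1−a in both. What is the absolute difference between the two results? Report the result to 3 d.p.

0.116

Under bounded:
  A1 AND A4 = max(0, a+b−1) on (0.26, 0.19) = 0.00
  A2 AND (A1 AND A4) = max(0, a+b−1) on (0.07, 0.00) = 0.00
  A2 OR A1 = min(1, a+b) on (0.07, 0.26) = 0.33
  A3 OR (A2 OR A1) = min(1, a+b) on (0.32, 0.33) = 0.65
  (A2 AND (A1 AND A4)) OR (A3 OR (A2 OR A1)) = min(1, a+b) on (0.00, 0.65) = 0.65
  → value = 0.6500
Under probabilistic:
  A1 AND A4 = a·b on (0.2600, 0.1900) = 0.0494
  A2 AND (A1 AND A4) = a·b on (0.0700, 0.0494) = 0.0035
  A2 OR A1 = a + b − a·b on (0.0700, 0.2600) = 0.3118
  A3 OR (A2 OR A1) = a + b − a·b on (0.3200, 0.3118) = 0.5320
  (A2 AND (A1 AND A4)) OR (A3 OR (A2 OR A1)) = a + b − a·b on (0.0035, 0.5320) = 0.5336
  → value = 0.5336
|0.6500 − 0.5336| = 0.116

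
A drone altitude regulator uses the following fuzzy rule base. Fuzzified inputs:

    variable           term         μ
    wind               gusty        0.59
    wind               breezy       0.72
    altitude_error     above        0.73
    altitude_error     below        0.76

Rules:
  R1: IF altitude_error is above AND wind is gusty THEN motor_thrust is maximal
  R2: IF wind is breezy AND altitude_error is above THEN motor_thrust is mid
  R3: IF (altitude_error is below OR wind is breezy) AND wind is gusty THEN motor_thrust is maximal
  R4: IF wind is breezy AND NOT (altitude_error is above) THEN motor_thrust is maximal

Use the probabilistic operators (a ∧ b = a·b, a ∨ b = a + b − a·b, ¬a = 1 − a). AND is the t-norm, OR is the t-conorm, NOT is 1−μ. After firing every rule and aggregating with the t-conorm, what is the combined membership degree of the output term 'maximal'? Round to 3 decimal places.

0.794

R1: above=0.73, gusty=0.59; AND[a·b] → w = 0.4307
R2: breezy=0.72, above=0.73; AND[a·b] → w = 0.5256
R3: (below=0.76 OR breezy=0.72) = 0.9328; AND[a·b] with gusty=0.59 → w = 0.5504
R4: breezy=0.72, ¬above=1−0.73=0.27; AND[a·b] → w = 0.1944
Rules with consequent 'maximal': {R1, R3, R4} → strengths 0.4307, 0.5504, 0.1944
Aggregate via t-conorm [a + b − a·b]: 0.7938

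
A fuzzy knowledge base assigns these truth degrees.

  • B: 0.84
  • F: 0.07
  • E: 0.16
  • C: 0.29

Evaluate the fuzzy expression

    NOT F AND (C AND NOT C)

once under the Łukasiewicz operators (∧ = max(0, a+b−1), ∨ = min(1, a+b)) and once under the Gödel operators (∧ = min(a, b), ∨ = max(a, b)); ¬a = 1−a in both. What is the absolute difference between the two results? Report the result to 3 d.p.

0.290

Under Łukasiewicz:
  NOT F = 1 − 0.07 = 0.93
  NOT C = 1 − 0.29 = 0.71
  C AND NOT C = max(0, a+b−1) on (0.29, 0.71) = 0.00
  NOT F AND (C AND NOT C) = max(0, a+b−1) on (0.93, 0.00) = 0.00
  → value = 0.0000
Under Gödel:
  NOT F = 1 − 0.07 = 0.93
  NOT C = 1 − 0.29 = 0.71
  C AND NOT C = min(a, b) on (0.29, 0.71) = 0.29
  NOT F AND (C AND NOT C) = min(a, b) on (0.93, 0.29) = 0.29
  → value = 0.2900
|0.0000 − 0.2900| = 0.290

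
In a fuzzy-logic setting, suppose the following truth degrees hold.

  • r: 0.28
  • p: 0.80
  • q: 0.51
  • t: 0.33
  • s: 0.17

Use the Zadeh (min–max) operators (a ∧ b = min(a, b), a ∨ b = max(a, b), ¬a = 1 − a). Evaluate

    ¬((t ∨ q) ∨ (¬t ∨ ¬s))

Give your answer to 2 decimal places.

0.17

t ∨ q = max(a, b) on (0.33, 0.51) = 0.51
¬t = 1 − 0.33 = 0.67
¬s = 1 − 0.17 = 0.83
¬t ∨ ¬s = max(a, b) on (0.67, 0.83) = 0.83
(t ∨ q) ∨ (¬t ∨ ¬s) = max(a, b) on (0.51, 0.83) = 0.83
¬((t ∨ q) ∨ (¬t ∨ ¬s)) = 1 − 0.83 = 0.17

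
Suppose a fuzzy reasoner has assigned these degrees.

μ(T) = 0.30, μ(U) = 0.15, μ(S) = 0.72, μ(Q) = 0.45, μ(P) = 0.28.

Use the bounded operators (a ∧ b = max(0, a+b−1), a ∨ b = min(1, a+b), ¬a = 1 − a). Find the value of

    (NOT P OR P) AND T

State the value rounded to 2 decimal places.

0.30

NOT P = 1 − 0.28 = 0.72
NOT P OR P = min(1, a+b) on (0.72, 0.28) = 1.00
(NOT P OR P) AND T = max(0, a+b−1) on (1.00, 0.30) = 0.30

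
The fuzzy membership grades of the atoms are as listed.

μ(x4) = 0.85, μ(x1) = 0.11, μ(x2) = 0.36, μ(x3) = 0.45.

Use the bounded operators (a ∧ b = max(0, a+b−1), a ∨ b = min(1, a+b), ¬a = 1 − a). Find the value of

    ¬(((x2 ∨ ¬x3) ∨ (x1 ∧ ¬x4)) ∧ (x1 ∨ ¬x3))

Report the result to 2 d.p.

¬x3 = 1 − 0.45 = 0.55
x2 ∨ ¬x3 = min(1, a+b) on (0.36, 0.55) = 0.91
¬x4 = 1 − 0.85 = 0.15
x1 ∧ ¬x4 = max(0, a+b−1) on (0.11, 0.15) = 0.00
(x2 ∨ ¬x3) ∨ (x1 ∧ ¬x4) = min(1, a+b) on (0.91, 0.00) = 0.91
¬x3 = 1 − 0.45 = 0.55
x1 ∨ ¬x3 = min(1, a+b) on (0.11, 0.55) = 0.66
((x2 ∨ ¬x3) ∨ (x1 ∧ ¬x4)) ∧ (x1 ∨ ¬x3) = max(0, a+b−1) on (0.91, 0.66) = 0.57
¬(((x2 ∨ ¬x3) ∨ (x1 ∧ ¬x4)) ∧ (x1 ∨ ¬x3)) = 1 − 0.57 = 0.43

0.43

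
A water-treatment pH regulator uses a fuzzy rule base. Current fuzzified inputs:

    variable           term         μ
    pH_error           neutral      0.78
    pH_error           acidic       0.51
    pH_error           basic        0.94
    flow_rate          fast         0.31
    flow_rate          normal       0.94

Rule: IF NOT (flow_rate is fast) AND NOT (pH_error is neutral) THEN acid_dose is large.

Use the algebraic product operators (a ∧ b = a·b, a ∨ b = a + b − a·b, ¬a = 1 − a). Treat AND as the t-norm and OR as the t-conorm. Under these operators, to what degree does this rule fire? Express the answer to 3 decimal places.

0.152

firing strength: ¬fast=1−0.31=0.69, ¬neutral=1−0.78=0.22; AND[a·b] → w = 0.1518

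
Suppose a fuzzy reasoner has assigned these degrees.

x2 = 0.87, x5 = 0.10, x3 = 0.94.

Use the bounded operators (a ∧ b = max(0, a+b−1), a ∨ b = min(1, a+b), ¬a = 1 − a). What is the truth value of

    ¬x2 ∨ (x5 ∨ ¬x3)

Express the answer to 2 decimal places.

¬x2 = 1 − 0.87 = 0.13
¬x3 = 1 − 0.94 = 0.06
x5 ∨ ¬x3 = min(1, a+b) on (0.10, 0.06) = 0.16
¬x2 ∨ (x5 ∨ ¬x3) = min(1, a+b) on (0.13, 0.16) = 0.29

0.29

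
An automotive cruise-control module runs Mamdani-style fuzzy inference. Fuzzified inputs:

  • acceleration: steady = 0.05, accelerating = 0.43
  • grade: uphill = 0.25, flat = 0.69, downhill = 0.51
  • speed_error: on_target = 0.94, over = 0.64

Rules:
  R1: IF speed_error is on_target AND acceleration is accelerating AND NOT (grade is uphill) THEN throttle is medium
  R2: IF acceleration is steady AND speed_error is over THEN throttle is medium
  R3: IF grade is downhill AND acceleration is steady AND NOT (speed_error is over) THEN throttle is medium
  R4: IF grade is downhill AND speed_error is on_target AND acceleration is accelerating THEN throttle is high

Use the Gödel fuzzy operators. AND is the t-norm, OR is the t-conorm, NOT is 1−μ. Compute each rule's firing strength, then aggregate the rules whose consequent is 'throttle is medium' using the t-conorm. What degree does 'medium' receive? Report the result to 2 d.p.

R1: on_target=0.94, accelerating=0.43, ¬uphill=1−0.25=0.75; AND[min(a, b)] → w = 0.43
R2: steady=0.05, over=0.64; AND[min(a, b)] → w = 0.05
R3: downhill=0.51, steady=0.05, ¬over=1−0.64=0.36; AND[min(a, b)] → w = 0.05
R4: downhill=0.51, on_target=0.94, accelerating=0.43; AND[min(a, b)] → w = 0.43
Rules with consequent 'medium': {R1, R2, R3} → strengths 0.43, 0.05, 0.05
Aggregate via t-conorm [max(a, b)]: 0.43

0.43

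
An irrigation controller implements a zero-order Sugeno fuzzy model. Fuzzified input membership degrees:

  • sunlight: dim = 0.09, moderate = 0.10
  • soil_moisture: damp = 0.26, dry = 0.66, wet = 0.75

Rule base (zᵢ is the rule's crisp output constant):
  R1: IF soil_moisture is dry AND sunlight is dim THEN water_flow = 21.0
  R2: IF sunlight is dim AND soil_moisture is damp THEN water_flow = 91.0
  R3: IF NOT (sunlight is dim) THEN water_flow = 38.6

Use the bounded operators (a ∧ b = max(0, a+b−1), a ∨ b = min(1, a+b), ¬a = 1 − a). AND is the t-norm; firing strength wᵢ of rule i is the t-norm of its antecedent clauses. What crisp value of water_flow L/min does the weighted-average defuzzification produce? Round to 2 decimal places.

R1 (z=21.0): dry=0.66, dim=0.09; AND[max(0, a+b−1)] → w = 0.00
R2 (z=91.0): dim=0.09, damp=0.26; AND[max(0, a+b−1)] → w = 0.00
R3 (z=38.6): ¬dim=1−0.09=0.91 → w = 0.91
Weighted average = (0.00·21.0 + 0.00·91.0 + 0.91·38.6) / (0.00 + 0.00 + 0.91)
  = 35.1260 / 0.9100 = 38.60

38.60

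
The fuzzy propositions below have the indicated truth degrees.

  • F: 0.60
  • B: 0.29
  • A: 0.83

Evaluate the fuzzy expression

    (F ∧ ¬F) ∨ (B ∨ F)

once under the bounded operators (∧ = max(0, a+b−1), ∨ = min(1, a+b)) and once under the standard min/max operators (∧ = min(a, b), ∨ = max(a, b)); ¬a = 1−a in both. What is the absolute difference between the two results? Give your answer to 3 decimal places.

0.290

Under bounded:
  ¬F = 1 − 0.60 = 0.40
  F ∧ ¬F = max(0, a+b−1) on (0.60, 0.40) = 0.00
  B ∨ F = min(1, a+b) on (0.29, 0.60) = 0.89
  (F ∧ ¬F) ∨ (B ∨ F) = min(1, a+b) on (0.00, 0.89) = 0.89
  → value = 0.8900
Under standard min/max:
  ¬F = 1 − 0.60 = 0.40
  F ∧ ¬F = min(a, b) on (0.60, 0.40) = 0.40
  B ∨ F = max(a, b) on (0.29, 0.60) = 0.60
  (F ∧ ¬F) ∨ (B ∨ F) = max(a, b) on (0.40, 0.60) = 0.60
  → value = 0.6000
|0.8900 − 0.6000| = 0.290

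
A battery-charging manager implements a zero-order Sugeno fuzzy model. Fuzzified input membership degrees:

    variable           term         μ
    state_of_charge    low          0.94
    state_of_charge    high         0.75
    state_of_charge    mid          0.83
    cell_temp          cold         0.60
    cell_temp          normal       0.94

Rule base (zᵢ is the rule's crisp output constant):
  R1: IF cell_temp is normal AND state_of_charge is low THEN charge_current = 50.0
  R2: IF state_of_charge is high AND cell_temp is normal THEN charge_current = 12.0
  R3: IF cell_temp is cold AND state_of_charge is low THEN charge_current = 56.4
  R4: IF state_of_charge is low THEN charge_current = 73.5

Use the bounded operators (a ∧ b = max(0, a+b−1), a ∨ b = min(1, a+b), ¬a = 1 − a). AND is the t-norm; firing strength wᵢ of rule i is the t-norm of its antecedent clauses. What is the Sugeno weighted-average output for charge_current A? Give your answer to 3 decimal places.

R1 (z=50.0): normal=0.94, low=0.94; AND[max(0, a+b−1)] → w = 0.88
R2 (z=12.0): high=0.75, normal=0.94; AND[max(0, a+b−1)] → w = 0.69
R3 (z=56.4): cold=0.60, low=0.94; AND[max(0, a+b−1)] → w = 0.54
R4 (z=73.5): low=0.94 → w = 0.94
Weighted average = (0.88·50.0 + 0.69·12.0 + 0.54·56.4 + 0.94·73.5) / (0.88 + 0.69 + 0.54 + 0.94)
  = 151.8260 / 3.0500 = 49.779

49.779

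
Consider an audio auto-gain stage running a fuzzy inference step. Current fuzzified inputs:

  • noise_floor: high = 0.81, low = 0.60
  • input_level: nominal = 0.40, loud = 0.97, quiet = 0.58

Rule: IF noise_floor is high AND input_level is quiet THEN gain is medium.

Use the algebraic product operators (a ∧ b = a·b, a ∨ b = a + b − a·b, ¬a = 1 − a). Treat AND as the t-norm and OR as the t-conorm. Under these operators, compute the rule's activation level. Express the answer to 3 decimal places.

0.470

firing strength: high=0.81, quiet=0.58; AND[a·b] → w = 0.4698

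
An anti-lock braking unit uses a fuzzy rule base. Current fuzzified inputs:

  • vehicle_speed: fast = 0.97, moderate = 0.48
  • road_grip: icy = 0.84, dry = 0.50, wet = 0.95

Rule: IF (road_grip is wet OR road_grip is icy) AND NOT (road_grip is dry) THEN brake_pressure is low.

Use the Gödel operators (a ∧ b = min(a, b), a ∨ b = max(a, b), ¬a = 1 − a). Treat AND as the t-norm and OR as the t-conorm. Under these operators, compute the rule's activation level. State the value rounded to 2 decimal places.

0.50

firing strength: (wet=0.95 OR icy=0.84) = 0.95; AND[min(a, b)] with ¬dry=1−0.50=0.50 → w = 0.50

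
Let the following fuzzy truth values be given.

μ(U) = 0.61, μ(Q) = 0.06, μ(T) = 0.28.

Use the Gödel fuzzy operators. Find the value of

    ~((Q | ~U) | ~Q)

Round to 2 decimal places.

0.06

~U = 1 − 0.61 = 0.39
Q | ~U = max(a, b) on (0.06, 0.39) = 0.39
~Q = 1 − 0.06 = 0.94
(Q | ~U) | ~Q = max(a, b) on (0.39, 0.94) = 0.94
~((Q | ~U) | ~Q) = 1 − 0.94 = 0.06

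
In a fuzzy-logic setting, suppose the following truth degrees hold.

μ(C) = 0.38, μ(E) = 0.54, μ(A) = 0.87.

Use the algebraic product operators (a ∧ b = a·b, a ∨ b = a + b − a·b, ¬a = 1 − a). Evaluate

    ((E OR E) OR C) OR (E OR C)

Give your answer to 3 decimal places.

E OR E = a + b − a·b on (0.5400, 0.5400) = 0.7884
(E OR E) OR C = a + b − a·b on (0.7884, 0.3800) = 0.8688
E OR C = a + b − a·b on (0.5400, 0.3800) = 0.7148
((E OR E) OR C) OR (E OR C) = a + b − a·b on (0.8688, 0.7148) = 0.9626

0.963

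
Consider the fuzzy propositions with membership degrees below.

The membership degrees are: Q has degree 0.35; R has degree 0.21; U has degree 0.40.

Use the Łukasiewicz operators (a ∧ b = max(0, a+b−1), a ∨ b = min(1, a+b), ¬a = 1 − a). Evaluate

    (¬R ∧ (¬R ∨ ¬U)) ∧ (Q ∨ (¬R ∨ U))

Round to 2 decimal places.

¬R = 1 − 0.21 = 0.79
¬R = 1 − 0.21 = 0.79
¬U = 1 − 0.40 = 0.60
¬R ∨ ¬U = min(1, a+b) on (0.79, 0.60) = 1.00
¬R ∧ (¬R ∨ ¬U) = max(0, a+b−1) on (0.79, 1.00) = 0.79
¬R = 1 − 0.21 = 0.79
¬R ∨ U = min(1, a+b) on (0.79, 0.40) = 1.00
Q ∨ (¬R ∨ U) = min(1, a+b) on (0.35, 1.00) = 1.00
(¬R ∧ (¬R ∨ ¬U)) ∧ (Q ∨ (¬R ∨ U)) = max(0, a+b−1) on (0.79, 1.00) = 0.79

0.79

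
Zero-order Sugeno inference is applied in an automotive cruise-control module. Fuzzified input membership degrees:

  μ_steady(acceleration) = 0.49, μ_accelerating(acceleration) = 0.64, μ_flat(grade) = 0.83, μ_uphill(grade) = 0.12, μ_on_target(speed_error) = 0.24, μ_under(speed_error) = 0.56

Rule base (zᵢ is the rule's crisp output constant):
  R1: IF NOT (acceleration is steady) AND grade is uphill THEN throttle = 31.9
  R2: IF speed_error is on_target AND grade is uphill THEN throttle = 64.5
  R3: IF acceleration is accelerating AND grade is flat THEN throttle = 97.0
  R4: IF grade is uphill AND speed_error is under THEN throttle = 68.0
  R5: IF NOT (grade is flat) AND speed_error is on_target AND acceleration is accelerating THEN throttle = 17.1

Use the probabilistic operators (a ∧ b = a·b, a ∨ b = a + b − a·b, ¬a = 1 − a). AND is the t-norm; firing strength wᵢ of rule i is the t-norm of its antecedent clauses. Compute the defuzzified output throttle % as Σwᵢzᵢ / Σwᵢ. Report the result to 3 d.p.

R1 (z=31.9): ¬steady=1−0.49=0.51, uphill=0.12; AND[a·b] → w = 0.0612
R2 (z=64.5): on_target=0.24, uphill=0.12; AND[a·b] → w = 0.0288
R3 (z=97.0): accelerating=0.64, flat=0.83; AND[a·b] → w = 0.5312
R4 (z=68.0): uphill=0.12, under=0.56; AND[a·b] → w = 0.0672
R5 (z=17.1): ¬flat=1−0.83=0.17, on_target=0.24, accelerating=0.64; AND[a·b] → w = 0.0261
Weighted average = (0.0612·31.9 + 0.0288·64.5 + 0.5312·97.0 + 0.0672·68.0 + 0.0261·17.1) / (0.0612 + 0.0288 + 0.5312 + 0.0672 + 0.0261)
  = 60.3524 / 0.7145 = 84.467

84.467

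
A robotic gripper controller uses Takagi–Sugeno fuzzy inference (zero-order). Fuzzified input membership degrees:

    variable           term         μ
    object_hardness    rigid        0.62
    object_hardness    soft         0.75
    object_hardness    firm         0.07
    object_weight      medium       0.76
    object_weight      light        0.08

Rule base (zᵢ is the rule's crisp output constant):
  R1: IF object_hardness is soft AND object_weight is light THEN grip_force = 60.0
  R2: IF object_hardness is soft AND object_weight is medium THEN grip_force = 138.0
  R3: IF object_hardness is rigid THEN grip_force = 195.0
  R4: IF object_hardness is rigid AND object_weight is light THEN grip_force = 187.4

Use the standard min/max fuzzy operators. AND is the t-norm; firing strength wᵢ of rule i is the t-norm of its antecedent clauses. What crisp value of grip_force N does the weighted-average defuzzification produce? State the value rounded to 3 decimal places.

R1 (z=60.0): soft=0.75, light=0.08; AND[min(a, b)] → w = 0.08
R2 (z=138.0): soft=0.75, medium=0.76; AND[min(a, b)] → w = 0.75
R3 (z=195.0): rigid=0.62 → w = 0.62
R4 (z=187.4): rigid=0.62, light=0.08; AND[min(a, b)] → w = 0.08
Weighted average = (0.08·60.0 + 0.75·138.0 + 0.62·195.0 + 0.08·187.4) / (0.08 + 0.75 + 0.62 + 0.08)
  = 244.1920 / 1.5300 = 159.603

159.603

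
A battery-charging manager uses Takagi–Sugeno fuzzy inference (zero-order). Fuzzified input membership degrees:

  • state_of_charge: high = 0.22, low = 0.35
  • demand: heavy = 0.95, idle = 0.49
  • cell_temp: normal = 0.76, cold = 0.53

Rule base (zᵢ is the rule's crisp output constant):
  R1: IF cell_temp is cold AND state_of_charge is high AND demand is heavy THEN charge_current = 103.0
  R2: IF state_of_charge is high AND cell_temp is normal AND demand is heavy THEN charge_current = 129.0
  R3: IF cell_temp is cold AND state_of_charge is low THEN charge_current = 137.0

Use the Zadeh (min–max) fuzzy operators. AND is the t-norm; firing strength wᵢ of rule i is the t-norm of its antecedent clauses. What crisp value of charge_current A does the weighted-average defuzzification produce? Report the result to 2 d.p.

R1 (z=103.0): cold=0.53, high=0.22, heavy=0.95; AND[min(a, b)] → w = 0.22
R2 (z=129.0): high=0.22, normal=0.76, heavy=0.95; AND[min(a, b)] → w = 0.22
R3 (z=137.0): cold=0.53, low=0.35; AND[min(a, b)] → w = 0.35
Weighted average = (0.22·103.0 + 0.22·129.0 + 0.35·137.0) / (0.22 + 0.22 + 0.35)
  = 98.9900 / 0.7900 = 125.30

125.30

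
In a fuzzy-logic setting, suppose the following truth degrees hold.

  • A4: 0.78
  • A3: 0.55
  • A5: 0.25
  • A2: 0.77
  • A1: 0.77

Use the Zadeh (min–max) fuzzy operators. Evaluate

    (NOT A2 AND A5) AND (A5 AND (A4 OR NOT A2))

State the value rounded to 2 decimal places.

NOT A2 = 1 − 0.77 = 0.23
NOT A2 AND A5 = min(a, b) on (0.23, 0.25) = 0.23
NOT A2 = 1 − 0.77 = 0.23
A4 OR NOT A2 = max(a, b) on (0.78, 0.23) = 0.78
A5 AND (A4 OR NOT A2) = min(a, b) on (0.25, 0.78) = 0.25
(NOT A2 AND A5) AND (A5 AND (A4 OR NOT A2)) = min(a, b) on (0.23, 0.25) = 0.23

0.23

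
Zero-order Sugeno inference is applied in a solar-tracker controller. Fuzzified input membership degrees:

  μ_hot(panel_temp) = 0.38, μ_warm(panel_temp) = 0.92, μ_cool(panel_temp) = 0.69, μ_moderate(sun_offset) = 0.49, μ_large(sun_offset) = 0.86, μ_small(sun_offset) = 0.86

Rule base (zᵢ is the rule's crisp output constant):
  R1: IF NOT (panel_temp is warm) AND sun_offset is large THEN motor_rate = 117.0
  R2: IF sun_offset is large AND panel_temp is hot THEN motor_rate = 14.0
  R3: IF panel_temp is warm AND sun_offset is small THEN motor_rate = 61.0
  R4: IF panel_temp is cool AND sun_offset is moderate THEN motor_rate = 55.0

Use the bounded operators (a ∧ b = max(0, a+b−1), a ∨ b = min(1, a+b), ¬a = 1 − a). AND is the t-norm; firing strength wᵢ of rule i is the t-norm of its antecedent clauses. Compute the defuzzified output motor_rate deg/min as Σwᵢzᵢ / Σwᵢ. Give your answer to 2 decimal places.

R1 (z=117.0): ¬warm=1−0.92=0.08, large=0.86; AND[max(0, a+b−1)] → w = 0.00
R2 (z=14.0): large=0.86, hot=0.38; AND[max(0, a+b−1)] → w = 0.24
R3 (z=61.0): warm=0.92, small=0.86; AND[max(0, a+b−1)] → w = 0.78
R4 (z=55.0): cool=0.69, moderate=0.49; AND[max(0, a+b−1)] → w = 0.18
Weighted average = (0.00·117.0 + 0.24·14.0 + 0.78·61.0 + 0.18·55.0) / (0.00 + 0.24 + 0.78 + 0.18)
  = 60.8400 / 1.2000 = 50.70

50.70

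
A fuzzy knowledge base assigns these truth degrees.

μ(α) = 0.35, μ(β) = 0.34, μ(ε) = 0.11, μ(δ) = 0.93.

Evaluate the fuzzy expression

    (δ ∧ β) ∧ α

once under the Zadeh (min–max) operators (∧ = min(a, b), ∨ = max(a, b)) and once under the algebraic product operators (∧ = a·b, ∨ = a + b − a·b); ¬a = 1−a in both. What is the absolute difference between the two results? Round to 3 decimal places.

0.229

Under Zadeh (min–max):
  δ ∧ β = min(a, b) on (0.93, 0.34) = 0.34
  (δ ∧ β) ∧ α = min(a, b) on (0.34, 0.35) = 0.34
  → value = 0.3400
Under algebraic product:
  δ ∧ β = a·b on (0.9300, 0.3400) = 0.3162
  (δ ∧ β) ∧ α = a·b on (0.3162, 0.3500) = 0.1107
  → value = 0.1107
|0.3400 − 0.1107| = 0.229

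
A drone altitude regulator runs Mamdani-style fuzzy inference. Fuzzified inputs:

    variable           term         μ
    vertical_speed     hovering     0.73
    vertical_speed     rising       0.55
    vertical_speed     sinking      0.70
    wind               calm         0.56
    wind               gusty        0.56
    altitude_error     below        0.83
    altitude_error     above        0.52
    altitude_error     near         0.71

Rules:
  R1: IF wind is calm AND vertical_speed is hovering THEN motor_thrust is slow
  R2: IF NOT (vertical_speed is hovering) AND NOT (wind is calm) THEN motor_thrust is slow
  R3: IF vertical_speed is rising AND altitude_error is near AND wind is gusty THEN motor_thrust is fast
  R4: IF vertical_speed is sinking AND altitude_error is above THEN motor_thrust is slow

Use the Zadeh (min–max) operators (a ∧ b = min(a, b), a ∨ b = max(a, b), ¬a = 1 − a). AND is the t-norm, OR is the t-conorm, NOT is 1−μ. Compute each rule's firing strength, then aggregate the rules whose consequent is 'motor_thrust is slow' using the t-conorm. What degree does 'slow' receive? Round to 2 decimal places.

R1: calm=0.56, hovering=0.73; AND[min(a, b)] → w = 0.56
R2: ¬hovering=1−0.73=0.27, ¬calm=1−0.56=0.44; AND[min(a, b)] → w = 0.27
R3: rising=0.55, near=0.71, gusty=0.56; AND[min(a, b)] → w = 0.55
R4: sinking=0.70, above=0.52; AND[min(a, b)] → w = 0.52
Rules with consequent 'slow': {R1, R2, R4} → strengths 0.56, 0.27, 0.52
Aggregate via t-conorm [max(a, b)]: 0.56

0.56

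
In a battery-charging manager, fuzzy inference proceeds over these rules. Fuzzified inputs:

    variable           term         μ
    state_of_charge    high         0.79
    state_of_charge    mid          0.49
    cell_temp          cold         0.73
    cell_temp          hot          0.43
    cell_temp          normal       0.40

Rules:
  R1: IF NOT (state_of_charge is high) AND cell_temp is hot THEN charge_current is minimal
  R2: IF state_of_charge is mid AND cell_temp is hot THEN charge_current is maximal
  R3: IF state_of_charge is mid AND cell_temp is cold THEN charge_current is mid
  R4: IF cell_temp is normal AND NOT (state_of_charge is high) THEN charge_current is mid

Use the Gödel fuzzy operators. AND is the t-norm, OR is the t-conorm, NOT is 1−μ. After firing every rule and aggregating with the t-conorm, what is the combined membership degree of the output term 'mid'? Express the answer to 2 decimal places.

0.49

R1: ¬high=1−0.79=0.21, hot=0.43; AND[min(a, b)] → w = 0.21
R2: mid=0.49, hot=0.43; AND[min(a, b)] → w = 0.43
R3: mid=0.49, cold=0.73; AND[min(a, b)] → w = 0.49
R4: normal=0.40, ¬high=1−0.79=0.21; AND[min(a, b)] → w = 0.21
Rules with consequent 'mid': {R3, R4} → strengths 0.49, 0.21
Aggregate via t-conorm [max(a, b)]: 0.49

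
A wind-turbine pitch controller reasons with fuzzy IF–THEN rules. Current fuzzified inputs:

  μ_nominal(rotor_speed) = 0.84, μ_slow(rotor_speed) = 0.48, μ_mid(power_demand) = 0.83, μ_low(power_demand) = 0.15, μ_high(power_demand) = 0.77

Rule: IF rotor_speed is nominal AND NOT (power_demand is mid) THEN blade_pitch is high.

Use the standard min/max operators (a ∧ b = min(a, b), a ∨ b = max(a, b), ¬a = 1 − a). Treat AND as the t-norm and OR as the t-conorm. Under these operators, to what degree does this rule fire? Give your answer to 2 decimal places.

firing strength: nominal=0.84, ¬mid=1−0.83=0.17; AND[min(a, b)] → w = 0.17

0.17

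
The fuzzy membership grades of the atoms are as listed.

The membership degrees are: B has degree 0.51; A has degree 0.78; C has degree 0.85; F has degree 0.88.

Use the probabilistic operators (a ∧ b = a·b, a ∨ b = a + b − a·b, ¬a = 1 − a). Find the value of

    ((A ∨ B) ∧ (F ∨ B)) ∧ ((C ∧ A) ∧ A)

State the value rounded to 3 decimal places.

A ∨ B = a + b − a·b on (0.7800, 0.5100) = 0.8922
F ∨ B = a + b − a·b on (0.8800, 0.5100) = 0.9412
(A ∨ B) ∧ (F ∨ B) = a·b on (0.8922, 0.9412) = 0.8397
C ∧ A = a·b on (0.8500, 0.7800) = 0.6630
(C ∧ A) ∧ A = a·b on (0.6630, 0.7800) = 0.5171
((A ∨ B) ∧ (F ∨ B)) ∧ ((C ∧ A) ∧ A) = a·b on (0.8397, 0.5171) = 0.4343

0.434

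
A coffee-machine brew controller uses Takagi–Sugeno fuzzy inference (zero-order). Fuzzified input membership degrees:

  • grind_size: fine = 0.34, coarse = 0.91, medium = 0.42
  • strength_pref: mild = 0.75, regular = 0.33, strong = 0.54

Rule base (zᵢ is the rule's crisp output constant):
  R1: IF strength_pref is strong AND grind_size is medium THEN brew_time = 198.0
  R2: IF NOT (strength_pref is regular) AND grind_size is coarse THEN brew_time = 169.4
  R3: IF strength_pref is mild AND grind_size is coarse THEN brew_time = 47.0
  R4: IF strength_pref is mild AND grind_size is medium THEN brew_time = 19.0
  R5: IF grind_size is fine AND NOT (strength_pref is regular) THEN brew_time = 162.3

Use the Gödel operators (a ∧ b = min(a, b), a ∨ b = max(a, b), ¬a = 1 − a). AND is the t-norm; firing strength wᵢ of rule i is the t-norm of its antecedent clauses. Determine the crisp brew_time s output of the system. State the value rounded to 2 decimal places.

113.49

R1 (z=198.0): strong=0.54, medium=0.42; AND[min(a, b)] → w = 0.42
R2 (z=169.4): ¬regular=1−0.33=0.67, coarse=0.91; AND[min(a, b)] → w = 0.67
R3 (z=47.0): mild=0.75, coarse=0.91; AND[min(a, b)] → w = 0.75
R4 (z=19.0): mild=0.75, medium=0.42; AND[min(a, b)] → w = 0.42
R5 (z=162.3): fine=0.34, ¬regular=1−0.33=0.67; AND[min(a, b)] → w = 0.34
Weighted average = (0.42·198.0 + 0.67·169.4 + 0.75·47.0 + 0.42·19.0 + 0.34·162.3) / (0.42 + 0.67 + 0.75 + 0.42 + 0.34)
  = 295.0700 / 2.6000 = 113.49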